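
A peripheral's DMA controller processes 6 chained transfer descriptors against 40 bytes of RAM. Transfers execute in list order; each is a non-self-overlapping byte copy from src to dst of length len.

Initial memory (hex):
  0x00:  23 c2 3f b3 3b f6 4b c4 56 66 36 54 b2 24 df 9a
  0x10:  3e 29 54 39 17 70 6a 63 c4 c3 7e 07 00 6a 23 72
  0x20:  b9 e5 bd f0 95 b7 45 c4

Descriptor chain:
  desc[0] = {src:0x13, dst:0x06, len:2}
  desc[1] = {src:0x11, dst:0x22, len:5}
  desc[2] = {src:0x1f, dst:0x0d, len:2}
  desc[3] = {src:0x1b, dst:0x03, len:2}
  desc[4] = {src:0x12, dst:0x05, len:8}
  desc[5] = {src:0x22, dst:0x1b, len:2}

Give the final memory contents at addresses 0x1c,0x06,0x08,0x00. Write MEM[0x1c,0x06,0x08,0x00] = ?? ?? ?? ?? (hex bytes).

MEM[0x1c,0x06,0x08,0x00] = 54 39 70 23

  after D0: wrote 2B at 0x06 = 3917
  after D1: wrote 5B at 0x22 = 2954391770
  after D2: wrote 2B at 0x0d = 72b9
  after D3: wrote 2B at 0x03 = 0700
  after D4: wrote 8B at 0x05 = 543917706a63c4c3
  after D5: wrote 2B at 0x1b = 2954
query mem[0x1c]=0x54, mem[0x06]=0x39, mem[0x08]=0x70, mem[0x00]=0x23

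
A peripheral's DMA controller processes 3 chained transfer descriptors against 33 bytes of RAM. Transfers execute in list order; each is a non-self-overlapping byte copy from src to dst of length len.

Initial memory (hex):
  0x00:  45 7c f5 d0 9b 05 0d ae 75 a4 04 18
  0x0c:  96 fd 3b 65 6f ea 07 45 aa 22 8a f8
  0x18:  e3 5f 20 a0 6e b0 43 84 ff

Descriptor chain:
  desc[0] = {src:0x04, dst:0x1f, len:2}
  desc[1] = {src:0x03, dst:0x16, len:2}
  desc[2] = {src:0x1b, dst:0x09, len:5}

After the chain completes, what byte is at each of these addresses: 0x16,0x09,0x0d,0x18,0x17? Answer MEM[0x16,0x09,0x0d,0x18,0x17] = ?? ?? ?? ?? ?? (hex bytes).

MEM[0x16,0x09,0x0d,0x18,0x17] = d0 a0 9b e3 9b

D0: mem[0x1f..0x20] <- [9b 05]
D1: mem[0x16..0x17] <- [d0 9b]
D2: mem[0x09..0x0d] <- [a0 6e b0 43 9b]
query mem[0x16]=0xd0, mem[0x09]=0xa0, mem[0x0d]=0x9b, mem[0x18]=0xe3, mem[0x17]=0x9b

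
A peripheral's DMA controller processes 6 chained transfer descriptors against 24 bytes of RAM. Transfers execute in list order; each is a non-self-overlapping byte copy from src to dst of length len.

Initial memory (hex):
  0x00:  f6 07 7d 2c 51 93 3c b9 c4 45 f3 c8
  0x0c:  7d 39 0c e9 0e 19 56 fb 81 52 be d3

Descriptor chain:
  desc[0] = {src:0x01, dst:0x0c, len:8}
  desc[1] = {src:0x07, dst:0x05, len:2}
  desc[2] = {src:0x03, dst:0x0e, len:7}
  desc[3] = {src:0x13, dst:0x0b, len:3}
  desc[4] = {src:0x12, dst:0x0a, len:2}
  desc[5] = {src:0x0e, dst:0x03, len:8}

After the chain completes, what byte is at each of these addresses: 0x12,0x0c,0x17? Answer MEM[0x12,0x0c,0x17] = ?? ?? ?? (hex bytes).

MEM[0x12,0x0c,0x17] = b9 45 d3

D0: mem[0x0c..0x13] <- [07 7d 2c 51 93 3c b9 c4]
D1: mem[0x05..0x06] <- [b9 c4]
D2: mem[0x0e..0x14] <- [2c 51 b9 c4 b9 c4 45]
D3: mem[0x0b..0x0d] <- [c4 45 52]
D4: mem[0x0a..0x0b] <- [b9 c4]
D5: mem[0x03..0x0a] <- [2c 51 b9 c4 b9 c4 45 52]
query mem[0x12]=0xb9, mem[0x0c]=0x45, mem[0x17]=0xd3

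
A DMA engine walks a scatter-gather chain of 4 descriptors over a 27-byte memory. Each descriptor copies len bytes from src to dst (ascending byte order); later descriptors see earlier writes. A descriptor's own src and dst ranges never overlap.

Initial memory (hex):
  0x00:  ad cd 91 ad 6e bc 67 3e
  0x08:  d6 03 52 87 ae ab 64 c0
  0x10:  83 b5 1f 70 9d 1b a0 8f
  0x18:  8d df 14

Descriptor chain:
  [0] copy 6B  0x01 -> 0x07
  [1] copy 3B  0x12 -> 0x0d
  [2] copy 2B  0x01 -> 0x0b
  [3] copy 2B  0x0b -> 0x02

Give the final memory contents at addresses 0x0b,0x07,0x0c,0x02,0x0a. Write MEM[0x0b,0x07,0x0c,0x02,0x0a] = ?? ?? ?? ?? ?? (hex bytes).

MEM[0x0b,0x07,0x0c,0x02,0x0a] = cd cd 91 cd 6e

  after D0: wrote 6B at 0x07 = cd91ad6ebc67
  after D1: wrote 3B at 0x0d = 1f709d
  after D2: wrote 2B at 0x0b = cd91
  after D3: wrote 2B at 0x02 = cd91
query mem[0x0b]=0xcd, mem[0x07]=0xcd, mem[0x0c]=0x91, mem[0x02]=0xcd, mem[0x0a]=0x6e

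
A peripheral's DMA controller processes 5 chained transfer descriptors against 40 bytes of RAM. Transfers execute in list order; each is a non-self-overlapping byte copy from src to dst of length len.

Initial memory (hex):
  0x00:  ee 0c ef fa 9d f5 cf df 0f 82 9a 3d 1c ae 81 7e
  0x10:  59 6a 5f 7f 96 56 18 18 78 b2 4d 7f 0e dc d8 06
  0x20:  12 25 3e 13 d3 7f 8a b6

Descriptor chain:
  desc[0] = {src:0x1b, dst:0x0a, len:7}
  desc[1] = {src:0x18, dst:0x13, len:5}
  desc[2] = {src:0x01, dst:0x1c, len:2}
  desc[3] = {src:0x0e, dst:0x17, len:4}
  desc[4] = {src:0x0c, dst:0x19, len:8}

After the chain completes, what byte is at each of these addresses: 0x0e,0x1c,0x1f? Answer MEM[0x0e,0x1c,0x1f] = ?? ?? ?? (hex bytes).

MEM[0x0e,0x1c,0x1f] = 06 12 5f

  after D0: wrote 7B at 0x0a = 7f0edcd8061225
  after D1: wrote 5B at 0x13 = 78b24d7f0e
  after D2: wrote 2B at 0x1c = 0cef
  after D3: wrote 4B at 0x17 = 0612256a
  after D4: wrote 8B at 0x19 = dcd80612256a5f78
query mem[0x0e]=0x06, mem[0x1c]=0x12, mem[0x1f]=0x5f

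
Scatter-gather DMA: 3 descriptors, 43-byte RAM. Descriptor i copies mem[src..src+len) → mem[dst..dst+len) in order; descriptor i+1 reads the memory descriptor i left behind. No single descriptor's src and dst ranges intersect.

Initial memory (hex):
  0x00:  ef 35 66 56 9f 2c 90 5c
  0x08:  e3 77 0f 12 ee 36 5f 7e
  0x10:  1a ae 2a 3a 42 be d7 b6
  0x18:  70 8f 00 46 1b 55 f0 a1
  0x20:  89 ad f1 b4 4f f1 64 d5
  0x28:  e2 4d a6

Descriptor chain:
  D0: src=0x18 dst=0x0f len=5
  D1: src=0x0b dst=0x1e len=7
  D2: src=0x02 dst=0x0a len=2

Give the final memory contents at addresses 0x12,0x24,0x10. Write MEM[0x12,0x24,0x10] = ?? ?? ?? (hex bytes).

#0 dst[0x0f+5] := {0x70,0x8f,0x00,0x46,0x1b}
#1 dst[0x1e+7] := {0x12,0xee,0x36,0x5f,0x70,0x8f,0x00}
#2 dst[0x0a+2] := {0x66,0x56}
query mem[0x12]=0x46, mem[0x24]=0x00, mem[0x10]=0x8f

MEM[0x12,0x24,0x10] = 46 00 8f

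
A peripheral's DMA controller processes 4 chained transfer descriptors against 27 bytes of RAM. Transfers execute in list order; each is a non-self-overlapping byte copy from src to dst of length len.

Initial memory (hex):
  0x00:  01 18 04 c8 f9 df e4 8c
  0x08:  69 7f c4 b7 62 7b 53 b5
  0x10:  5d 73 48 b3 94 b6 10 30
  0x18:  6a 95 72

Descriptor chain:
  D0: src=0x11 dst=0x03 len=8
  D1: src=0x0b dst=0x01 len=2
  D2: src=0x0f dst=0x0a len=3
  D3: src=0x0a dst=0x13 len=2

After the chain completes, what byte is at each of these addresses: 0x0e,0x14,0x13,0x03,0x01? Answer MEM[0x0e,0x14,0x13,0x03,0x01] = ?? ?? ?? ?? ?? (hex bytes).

D0: mem[0x03..0x0a] <- [73 48 b3 94 b6 10 30 6a]
D1: mem[0x01..0x02] <- [b7 62]
D2: mem[0x0a..0x0c] <- [b5 5d 73]
D3: mem[0x13..0x14] <- [b5 5d]
query mem[0x0e]=0x53, mem[0x14]=0x5d, mem[0x13]=0xb5, mem[0x03]=0x73, mem[0x01]=0xb7

MEM[0x0e,0x14,0x13,0x03,0x01] = 53 5d b5 73 b7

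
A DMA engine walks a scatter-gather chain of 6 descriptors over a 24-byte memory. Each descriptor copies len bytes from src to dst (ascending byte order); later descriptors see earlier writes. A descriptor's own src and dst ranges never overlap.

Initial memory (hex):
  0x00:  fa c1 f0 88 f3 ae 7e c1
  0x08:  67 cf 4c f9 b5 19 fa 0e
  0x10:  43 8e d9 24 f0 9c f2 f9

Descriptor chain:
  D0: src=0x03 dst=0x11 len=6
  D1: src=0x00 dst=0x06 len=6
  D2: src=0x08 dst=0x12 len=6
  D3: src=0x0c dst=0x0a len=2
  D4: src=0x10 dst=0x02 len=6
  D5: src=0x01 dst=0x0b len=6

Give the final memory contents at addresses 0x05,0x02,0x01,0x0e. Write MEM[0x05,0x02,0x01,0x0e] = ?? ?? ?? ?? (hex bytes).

MEM[0x05,0x02,0x01,0x0e] = 88 43 c1 f0

D0: mem[0x11..0x16] <- [88 f3 ae 7e c1 67]
D1: mem[0x06..0x0b] <- [fa c1 f0 88 f3 ae]
D2: mem[0x12..0x17] <- [f0 88 f3 ae b5 19]
D3: mem[0x0a..0x0b] <- [b5 19]
D4: mem[0x02..0x07] <- [43 88 f0 88 f3 ae]
D5: mem[0x0b..0x10] <- [c1 43 88 f0 88 f3]
query mem[0x05]=0x88, mem[0x02]=0x43, mem[0x01]=0xc1, mem[0x0e]=0xf0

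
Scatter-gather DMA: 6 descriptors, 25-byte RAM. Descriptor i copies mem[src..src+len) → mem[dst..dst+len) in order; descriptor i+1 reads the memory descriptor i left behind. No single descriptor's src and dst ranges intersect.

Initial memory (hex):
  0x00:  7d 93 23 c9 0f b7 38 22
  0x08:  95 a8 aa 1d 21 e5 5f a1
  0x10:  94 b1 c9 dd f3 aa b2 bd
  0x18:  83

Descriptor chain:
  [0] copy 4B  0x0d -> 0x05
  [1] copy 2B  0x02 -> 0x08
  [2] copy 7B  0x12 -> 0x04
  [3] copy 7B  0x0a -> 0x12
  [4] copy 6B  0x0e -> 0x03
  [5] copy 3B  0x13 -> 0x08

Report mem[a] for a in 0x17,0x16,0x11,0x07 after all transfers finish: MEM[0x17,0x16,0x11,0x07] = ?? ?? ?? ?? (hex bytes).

MEM[0x17,0x16,0x11,0x07] = a1 5f b1 83

[0] 0x0d->0x05 len=4 : e5 5f a1 94
[1] 0x02->0x08 len=2 : 23 c9
[2] 0x12->0x04 len=7 : c9 dd f3 aa b2 bd 83
[3] 0x0a->0x12 len=7 : 83 1d 21 e5 5f a1 94
[4] 0x0e->0x03 len=6 : 5f a1 94 b1 83 1d
[5] 0x13->0x08 len=3 : 1d 21 e5
query mem[0x17]=0xa1, mem[0x16]=0x5f, mem[0x11]=0xb1, mem[0x07]=0x83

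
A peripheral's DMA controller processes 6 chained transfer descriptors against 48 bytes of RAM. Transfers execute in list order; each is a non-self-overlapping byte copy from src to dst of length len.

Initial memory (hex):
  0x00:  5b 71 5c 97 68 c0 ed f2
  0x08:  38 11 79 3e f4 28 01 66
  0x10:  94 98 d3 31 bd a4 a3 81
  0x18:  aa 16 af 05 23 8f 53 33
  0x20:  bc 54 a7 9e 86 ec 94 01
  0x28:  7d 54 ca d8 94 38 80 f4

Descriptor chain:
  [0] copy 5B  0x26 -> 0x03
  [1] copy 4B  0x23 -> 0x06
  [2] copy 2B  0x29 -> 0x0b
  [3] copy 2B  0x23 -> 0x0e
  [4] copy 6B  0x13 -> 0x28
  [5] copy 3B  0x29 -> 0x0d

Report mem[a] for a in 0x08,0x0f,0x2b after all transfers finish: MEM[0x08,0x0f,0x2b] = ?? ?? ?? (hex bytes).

D0: mem[0x03..0x07] <- [94 01 7d 54 ca]
D1: mem[0x06..0x09] <- [9e 86 ec 94]
D2: mem[0x0b..0x0c] <- [54 ca]
D3: mem[0x0e..0x0f] <- [9e 86]
D4: mem[0x28..0x2d] <- [31 bd a4 a3 81 aa]
D5: mem[0x0d..0x0f] <- [bd a4 a3]
query mem[0x08]=0xec, mem[0x0f]=0xa3, mem[0x2b]=0xa3

MEM[0x08,0x0f,0x2b] = ec a3 a3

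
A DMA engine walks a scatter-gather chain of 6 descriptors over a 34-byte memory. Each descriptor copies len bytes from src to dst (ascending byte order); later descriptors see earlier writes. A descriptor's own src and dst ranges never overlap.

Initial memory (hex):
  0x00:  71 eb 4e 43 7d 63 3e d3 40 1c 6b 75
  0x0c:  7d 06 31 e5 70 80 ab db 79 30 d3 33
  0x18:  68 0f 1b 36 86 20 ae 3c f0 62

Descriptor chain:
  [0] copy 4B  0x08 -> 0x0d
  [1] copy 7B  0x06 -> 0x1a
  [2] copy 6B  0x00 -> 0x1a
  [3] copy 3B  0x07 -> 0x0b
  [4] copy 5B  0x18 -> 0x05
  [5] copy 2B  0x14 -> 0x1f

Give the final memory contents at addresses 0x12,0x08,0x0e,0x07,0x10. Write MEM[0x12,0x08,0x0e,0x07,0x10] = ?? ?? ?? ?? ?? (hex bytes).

#0 dst[0x0d+4] := {0x40,0x1c,0x6b,0x75}
#1 dst[0x1a+7] := {0x3e,0xd3,0x40,0x1c,0x6b,0x75,0x7d}
#2 dst[0x1a+6] := {0x71,0xeb,0x4e,0x43,0x7d,0x63}
#3 dst[0x0b+3] := {0xd3,0x40,0x1c}
#4 dst[0x05+5] := {0x68,0x0f,0x71,0xeb,0x4e}
#5 dst[0x1f+2] := {0x79,0x30}
query mem[0x12]=0xab, mem[0x08]=0xeb, mem[0x0e]=0x1c, mem[0x07]=0x71, mem[0x10]=0x75

MEM[0x12,0x08,0x0e,0x07,0x10] = ab eb 1c 71 75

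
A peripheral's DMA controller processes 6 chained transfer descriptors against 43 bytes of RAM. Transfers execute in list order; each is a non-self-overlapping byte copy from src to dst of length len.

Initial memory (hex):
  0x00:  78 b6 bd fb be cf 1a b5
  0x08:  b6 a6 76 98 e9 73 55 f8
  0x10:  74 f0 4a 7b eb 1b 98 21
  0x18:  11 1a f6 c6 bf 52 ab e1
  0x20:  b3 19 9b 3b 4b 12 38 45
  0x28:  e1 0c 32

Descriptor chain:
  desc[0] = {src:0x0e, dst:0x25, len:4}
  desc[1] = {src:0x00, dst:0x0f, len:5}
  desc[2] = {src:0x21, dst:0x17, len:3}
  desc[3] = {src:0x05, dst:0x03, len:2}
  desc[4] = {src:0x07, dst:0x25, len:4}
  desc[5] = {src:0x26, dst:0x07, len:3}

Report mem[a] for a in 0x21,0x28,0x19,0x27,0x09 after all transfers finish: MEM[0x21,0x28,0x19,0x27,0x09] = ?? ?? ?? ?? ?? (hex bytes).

MEM[0x21,0x28,0x19,0x27,0x09] = 19 76 3b a6 76

#0 dst[0x25+4] := {0x55,0xf8,0x74,0xf0}
#1 dst[0x0f+5] := {0x78,0xb6,0xbd,0xfb,0xbe}
#2 dst[0x17+3] := {0x19,0x9b,0x3b}
#3 dst[0x03+2] := {0xcf,0x1a}
#4 dst[0x25+4] := {0xb5,0xb6,0xa6,0x76}
#5 dst[0x07+3] := {0xb6,0xa6,0x76}
query mem[0x21]=0x19, mem[0x28]=0x76, mem[0x19]=0x3b, mem[0x27]=0xa6, mem[0x09]=0x76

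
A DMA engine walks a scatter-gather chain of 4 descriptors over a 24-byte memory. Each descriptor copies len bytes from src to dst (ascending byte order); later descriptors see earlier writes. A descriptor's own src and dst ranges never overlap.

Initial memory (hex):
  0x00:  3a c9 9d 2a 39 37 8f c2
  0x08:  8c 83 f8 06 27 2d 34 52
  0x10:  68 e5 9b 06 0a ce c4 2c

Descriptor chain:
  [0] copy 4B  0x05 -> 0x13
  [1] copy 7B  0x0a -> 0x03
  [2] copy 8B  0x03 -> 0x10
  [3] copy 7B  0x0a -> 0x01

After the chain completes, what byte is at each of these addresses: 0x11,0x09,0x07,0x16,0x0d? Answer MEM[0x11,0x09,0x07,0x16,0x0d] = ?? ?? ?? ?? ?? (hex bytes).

[0] 0x05->0x13 len=4 : 37 8f c2 8c
[1] 0x0a->0x03 len=7 : f8 06 27 2d 34 52 68
[2] 0x03->0x10 len=8 : f8 06 27 2d 34 52 68 f8
[3] 0x0a->0x01 len=7 : f8 06 27 2d 34 52 f8
query mem[0x11]=0x06, mem[0x09]=0x68, mem[0x07]=0xf8, mem[0x16]=0x68, mem[0x0d]=0x2d

MEM[0x11,0x09,0x07,0x16,0x0d] = 06 68 f8 68 2d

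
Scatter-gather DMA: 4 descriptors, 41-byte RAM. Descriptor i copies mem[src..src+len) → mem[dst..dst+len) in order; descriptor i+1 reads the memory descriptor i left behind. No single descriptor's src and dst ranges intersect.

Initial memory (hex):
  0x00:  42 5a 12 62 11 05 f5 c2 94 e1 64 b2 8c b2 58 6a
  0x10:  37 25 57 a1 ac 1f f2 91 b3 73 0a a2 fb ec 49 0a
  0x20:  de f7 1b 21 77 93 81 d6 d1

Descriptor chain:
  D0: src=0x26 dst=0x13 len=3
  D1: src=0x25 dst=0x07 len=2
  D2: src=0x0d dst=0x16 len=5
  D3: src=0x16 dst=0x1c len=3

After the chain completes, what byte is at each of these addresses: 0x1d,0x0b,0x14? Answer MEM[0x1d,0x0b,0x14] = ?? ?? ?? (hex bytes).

[0] 0x26->0x13 len=3 : 81 d6 d1
[1] 0x25->0x07 len=2 : 93 81
[2] 0x0d->0x16 len=5 : b2 58 6a 37 25
[3] 0x16->0x1c len=3 : b2 58 6a
query mem[0x1d]=0x58, mem[0x0b]=0xb2, mem[0x14]=0xd6

MEM[0x1d,0x0b,0x14] = 58 b2 d6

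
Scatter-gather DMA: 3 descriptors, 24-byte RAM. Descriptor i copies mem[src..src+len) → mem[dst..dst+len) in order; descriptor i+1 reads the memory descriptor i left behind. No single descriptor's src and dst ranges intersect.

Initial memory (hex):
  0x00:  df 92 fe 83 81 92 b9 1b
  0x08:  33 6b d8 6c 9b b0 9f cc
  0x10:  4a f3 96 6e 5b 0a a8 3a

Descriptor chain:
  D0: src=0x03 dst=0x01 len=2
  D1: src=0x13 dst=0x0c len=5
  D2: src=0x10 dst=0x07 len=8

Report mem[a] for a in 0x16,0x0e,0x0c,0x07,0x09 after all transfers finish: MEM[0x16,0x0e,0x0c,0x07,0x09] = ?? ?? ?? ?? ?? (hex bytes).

#0 dst[0x01+2] := {0x83,0x81}
#1 dst[0x0c+5] := {0x6e,0x5b,0x0a,0xa8,0x3a}
#2 dst[0x07+8] := {0x3a,0xf3,0x96,0x6e,0x5b,0x0a,0xa8,0x3a}
query mem[0x16]=0xa8, mem[0x0e]=0x3a, mem[0x0c]=0x0a, mem[0x07]=0x3a, mem[0x09]=0x96

MEM[0x16,0x0e,0x0c,0x07,0x09] = a8 3a 0a 3a 96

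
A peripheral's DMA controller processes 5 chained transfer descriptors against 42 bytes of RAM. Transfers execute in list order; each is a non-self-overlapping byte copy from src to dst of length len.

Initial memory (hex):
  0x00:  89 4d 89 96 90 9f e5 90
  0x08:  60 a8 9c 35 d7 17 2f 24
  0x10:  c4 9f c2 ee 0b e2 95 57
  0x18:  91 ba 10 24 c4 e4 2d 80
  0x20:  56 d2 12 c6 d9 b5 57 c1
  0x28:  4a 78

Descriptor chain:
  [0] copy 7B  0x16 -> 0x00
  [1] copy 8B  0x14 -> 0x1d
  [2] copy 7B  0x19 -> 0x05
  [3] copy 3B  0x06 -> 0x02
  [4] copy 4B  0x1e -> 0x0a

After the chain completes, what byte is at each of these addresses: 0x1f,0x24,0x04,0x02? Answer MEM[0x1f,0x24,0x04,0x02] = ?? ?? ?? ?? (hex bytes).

MEM[0x1f,0x24,0x04,0x02] = 95 24 c4 10

D0: mem[0x00..0x06] <- [95 57 91 ba 10 24 c4]
D1: mem[0x1d..0x24] <- [0b e2 95 57 91 ba 10 24]
D2: mem[0x05..0x0b] <- [ba 10 24 c4 0b e2 95]
D3: mem[0x02..0x04] <- [10 24 c4]
D4: mem[0x0a..0x0d] <- [e2 95 57 91]
query mem[0x1f]=0x95, mem[0x24]=0x24, mem[0x04]=0xc4, mem[0x02]=0x10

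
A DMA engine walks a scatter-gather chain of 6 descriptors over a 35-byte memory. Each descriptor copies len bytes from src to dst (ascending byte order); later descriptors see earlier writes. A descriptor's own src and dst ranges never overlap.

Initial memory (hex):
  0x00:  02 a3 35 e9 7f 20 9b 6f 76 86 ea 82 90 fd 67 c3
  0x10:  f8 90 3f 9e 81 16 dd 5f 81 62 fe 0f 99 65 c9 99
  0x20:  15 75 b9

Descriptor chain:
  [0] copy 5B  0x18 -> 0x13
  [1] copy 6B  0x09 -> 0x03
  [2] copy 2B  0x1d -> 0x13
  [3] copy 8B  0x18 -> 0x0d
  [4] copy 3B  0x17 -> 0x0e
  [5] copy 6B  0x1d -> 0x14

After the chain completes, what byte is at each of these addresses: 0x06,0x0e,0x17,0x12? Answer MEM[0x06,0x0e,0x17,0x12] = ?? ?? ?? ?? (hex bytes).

D0: mem[0x13..0x17] <- [81 62 fe 0f 99]
D1: mem[0x03..0x08] <- [86 ea 82 90 fd 67]
D2: mem[0x13..0x14] <- [65 c9]
D3: mem[0x0d..0x14] <- [81 62 fe 0f 99 65 c9 99]
D4: mem[0x0e..0x10] <- [99 81 62]
D5: mem[0x14..0x19] <- [65 c9 99 15 75 b9]
query mem[0x06]=0x90, mem[0x0e]=0x99, mem[0x17]=0x15, mem[0x12]=0x65

MEM[0x06,0x0e,0x17,0x12] = 90 99 15 65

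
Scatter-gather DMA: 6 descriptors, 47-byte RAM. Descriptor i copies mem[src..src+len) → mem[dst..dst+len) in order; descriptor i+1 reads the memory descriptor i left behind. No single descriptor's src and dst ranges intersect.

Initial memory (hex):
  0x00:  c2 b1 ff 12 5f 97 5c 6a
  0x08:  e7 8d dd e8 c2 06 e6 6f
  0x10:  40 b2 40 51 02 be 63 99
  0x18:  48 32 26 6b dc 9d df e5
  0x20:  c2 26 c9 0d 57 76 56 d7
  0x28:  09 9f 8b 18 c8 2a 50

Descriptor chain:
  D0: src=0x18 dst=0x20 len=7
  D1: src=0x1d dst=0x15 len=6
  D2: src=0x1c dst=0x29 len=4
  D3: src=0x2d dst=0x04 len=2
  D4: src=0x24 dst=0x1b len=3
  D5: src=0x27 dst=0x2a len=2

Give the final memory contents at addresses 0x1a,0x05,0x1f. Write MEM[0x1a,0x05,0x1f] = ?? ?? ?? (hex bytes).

MEM[0x1a,0x05,0x1f] = 26 50 e5

  after D0: wrote 7B at 0x20 = 4832266bdc9ddf
  after D1: wrote 6B at 0x15 = 9ddfe5483226
  after D2: wrote 4B at 0x29 = dc9ddfe5
  after D3: wrote 2B at 0x04 = 2a50
  after D4: wrote 3B at 0x1b = dc9ddf
  after D5: wrote 2B at 0x2a = d709
query mem[0x1a]=0x26, mem[0x05]=0x50, mem[0x1f]=0xe5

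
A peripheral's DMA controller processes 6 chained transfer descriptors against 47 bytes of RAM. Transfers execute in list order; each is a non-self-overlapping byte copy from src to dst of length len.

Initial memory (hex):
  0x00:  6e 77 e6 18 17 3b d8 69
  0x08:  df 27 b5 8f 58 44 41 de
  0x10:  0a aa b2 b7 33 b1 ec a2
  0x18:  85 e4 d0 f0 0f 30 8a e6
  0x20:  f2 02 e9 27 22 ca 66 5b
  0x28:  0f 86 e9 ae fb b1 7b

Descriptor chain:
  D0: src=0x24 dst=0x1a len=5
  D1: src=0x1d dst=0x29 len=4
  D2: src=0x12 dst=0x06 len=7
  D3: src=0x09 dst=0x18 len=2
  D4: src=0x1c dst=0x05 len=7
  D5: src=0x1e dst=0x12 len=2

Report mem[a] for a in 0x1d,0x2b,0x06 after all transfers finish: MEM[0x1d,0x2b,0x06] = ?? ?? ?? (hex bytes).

  after D0: wrote 5B at 0x1a = 22ca665b0f
  after D1: wrote 4B at 0x29 = 5b0fe6f2
  after D2: wrote 7B at 0x06 = b2b733b1eca285
  after D3: wrote 2B at 0x18 = b1ec
  after D4: wrote 7B at 0x05 = 665b0fe6f202e9
  after D5: wrote 2B at 0x12 = 0fe6
query mem[0x1d]=0x5b, mem[0x2b]=0xe6, mem[0x06]=0x5b

MEM[0x1d,0x2b,0x06] = 5b e6 5b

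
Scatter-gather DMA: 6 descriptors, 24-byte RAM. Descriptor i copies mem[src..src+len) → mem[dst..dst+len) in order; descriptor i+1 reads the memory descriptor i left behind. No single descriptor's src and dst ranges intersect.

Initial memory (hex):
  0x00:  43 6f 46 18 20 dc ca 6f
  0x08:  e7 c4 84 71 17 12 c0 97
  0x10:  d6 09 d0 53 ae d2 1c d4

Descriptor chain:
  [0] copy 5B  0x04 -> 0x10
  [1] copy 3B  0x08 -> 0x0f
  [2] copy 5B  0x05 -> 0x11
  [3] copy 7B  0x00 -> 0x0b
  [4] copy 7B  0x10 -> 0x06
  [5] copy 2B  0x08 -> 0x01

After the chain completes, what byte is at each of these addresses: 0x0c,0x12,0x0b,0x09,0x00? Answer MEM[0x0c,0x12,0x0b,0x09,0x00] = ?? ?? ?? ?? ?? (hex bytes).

MEM[0x0c,0x12,0x0b,0x09,0x00] = 1c ca c4 6f 43

[0] 0x04->0x10 len=5 : 20 dc ca 6f e7
[1] 0x08->0x0f len=3 : e7 c4 84
[2] 0x05->0x11 len=5 : dc ca 6f e7 c4
[3] 0x00->0x0b len=7 : 43 6f 46 18 20 dc ca
[4] 0x10->0x06 len=7 : dc ca ca 6f e7 c4 1c
[5] 0x08->0x01 len=2 : ca 6f
query mem[0x0c]=0x1c, mem[0x12]=0xca, mem[0x0b]=0xc4, mem[0x09]=0x6f, mem[0x00]=0x43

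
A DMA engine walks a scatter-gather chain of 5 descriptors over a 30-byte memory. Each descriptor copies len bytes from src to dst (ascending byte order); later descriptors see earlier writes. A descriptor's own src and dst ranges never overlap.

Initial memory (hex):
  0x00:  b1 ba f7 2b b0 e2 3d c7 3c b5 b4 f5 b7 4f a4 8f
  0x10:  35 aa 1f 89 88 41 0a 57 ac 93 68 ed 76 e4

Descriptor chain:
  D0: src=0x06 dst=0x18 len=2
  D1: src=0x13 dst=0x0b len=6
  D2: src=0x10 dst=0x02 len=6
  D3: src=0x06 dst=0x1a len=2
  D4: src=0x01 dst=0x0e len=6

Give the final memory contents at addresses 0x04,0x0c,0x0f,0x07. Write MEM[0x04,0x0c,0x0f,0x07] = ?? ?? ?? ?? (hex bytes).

  after D0: wrote 2B at 0x18 = 3dc7
  after D1: wrote 6B at 0x0b = 8988410a573d
  after D2: wrote 6B at 0x02 = 3daa1f898841
  after D3: wrote 2B at 0x1a = 8841
  after D4: wrote 6B at 0x0e = ba3daa1f8988
query mem[0x04]=0x1f, mem[0x0c]=0x88, mem[0x0f]=0x3d, mem[0x07]=0x41

MEM[0x04,0x0c,0x0f,0x07] = 1f 88 3d 41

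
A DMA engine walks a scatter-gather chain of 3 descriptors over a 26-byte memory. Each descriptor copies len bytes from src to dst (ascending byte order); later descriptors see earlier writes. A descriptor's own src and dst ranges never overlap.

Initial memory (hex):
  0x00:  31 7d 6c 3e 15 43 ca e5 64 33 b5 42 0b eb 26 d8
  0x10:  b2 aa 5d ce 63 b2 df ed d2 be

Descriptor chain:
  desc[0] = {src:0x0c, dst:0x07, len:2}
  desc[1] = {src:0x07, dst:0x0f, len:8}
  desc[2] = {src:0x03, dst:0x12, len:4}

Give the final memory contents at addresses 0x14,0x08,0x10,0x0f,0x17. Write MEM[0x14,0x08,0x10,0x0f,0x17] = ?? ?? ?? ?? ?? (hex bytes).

MEM[0x14,0x08,0x10,0x0f,0x17] = 43 eb eb 0b ed

#0 dst[0x07+2] := {0x0b,0xeb}
#1 dst[0x0f+8] := {0x0b,0xeb,0x33,0xb5,0x42,0x0b,0xeb,0x26}
#2 dst[0x12+4] := {0x3e,0x15,0x43,0xca}
query mem[0x14]=0x43, mem[0x08]=0xeb, mem[0x10]=0xeb, mem[0x0f]=0x0b, mem[0x17]=0xed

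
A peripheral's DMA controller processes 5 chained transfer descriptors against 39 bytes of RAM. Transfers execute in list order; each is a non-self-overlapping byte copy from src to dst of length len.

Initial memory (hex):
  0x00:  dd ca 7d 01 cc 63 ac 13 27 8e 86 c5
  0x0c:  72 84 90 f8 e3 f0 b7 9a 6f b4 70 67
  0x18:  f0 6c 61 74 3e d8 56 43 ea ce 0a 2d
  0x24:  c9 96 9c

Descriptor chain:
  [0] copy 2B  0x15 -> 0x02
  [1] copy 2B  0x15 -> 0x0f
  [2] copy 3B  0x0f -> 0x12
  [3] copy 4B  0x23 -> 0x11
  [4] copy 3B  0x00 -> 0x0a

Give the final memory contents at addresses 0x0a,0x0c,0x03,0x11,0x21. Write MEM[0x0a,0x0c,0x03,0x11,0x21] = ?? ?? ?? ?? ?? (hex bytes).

MEM[0x0a,0x0c,0x03,0x11,0x21] = dd b4 70 2d ce

[0] 0x15->0x02 len=2 : b4 70
[1] 0x15->0x0f len=2 : b4 70
[2] 0x0f->0x12 len=3 : b4 70 f0
[3] 0x23->0x11 len=4 : 2d c9 96 9c
[4] 0x00->0x0a len=3 : dd ca b4
query mem[0x0a]=0xdd, mem[0x0c]=0xb4, mem[0x03]=0x70, mem[0x11]=0x2d, mem[0x21]=0xce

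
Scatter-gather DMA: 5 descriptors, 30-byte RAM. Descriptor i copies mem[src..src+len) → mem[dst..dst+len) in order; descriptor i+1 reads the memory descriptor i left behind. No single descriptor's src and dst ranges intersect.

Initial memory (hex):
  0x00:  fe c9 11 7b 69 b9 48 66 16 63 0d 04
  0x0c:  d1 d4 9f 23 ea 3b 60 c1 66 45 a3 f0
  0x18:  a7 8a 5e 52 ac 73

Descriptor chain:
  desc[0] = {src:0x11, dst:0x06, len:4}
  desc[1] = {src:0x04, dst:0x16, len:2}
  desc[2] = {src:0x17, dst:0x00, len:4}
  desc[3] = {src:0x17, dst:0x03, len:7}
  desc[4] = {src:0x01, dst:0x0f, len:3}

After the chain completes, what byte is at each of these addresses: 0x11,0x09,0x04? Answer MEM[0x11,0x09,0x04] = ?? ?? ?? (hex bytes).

[0] 0x11->0x06 len=4 : 3b 60 c1 66
[1] 0x04->0x16 len=2 : 69 b9
[2] 0x17->0x00 len=4 : b9 a7 8a 5e
[3] 0x17->0x03 len=7 : b9 a7 8a 5e 52 ac 73
[4] 0x01->0x0f len=3 : a7 8a b9
query mem[0x11]=0xb9, mem[0x09]=0x73, mem[0x04]=0xa7

MEM[0x11,0x09,0x04] = b9 73 a7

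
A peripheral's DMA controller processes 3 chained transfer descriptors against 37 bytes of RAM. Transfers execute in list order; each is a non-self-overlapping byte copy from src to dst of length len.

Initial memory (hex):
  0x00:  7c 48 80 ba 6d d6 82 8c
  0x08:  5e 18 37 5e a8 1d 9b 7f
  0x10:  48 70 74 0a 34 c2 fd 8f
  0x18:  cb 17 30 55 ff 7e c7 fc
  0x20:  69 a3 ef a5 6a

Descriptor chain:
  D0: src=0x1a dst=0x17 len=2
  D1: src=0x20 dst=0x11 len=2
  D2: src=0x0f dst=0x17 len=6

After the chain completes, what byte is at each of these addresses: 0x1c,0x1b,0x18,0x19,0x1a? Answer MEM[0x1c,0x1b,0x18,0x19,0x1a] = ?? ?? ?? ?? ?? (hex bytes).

MEM[0x1c,0x1b,0x18,0x19,0x1a] = 34 0a 48 69 a3

[0] 0x1a->0x17 len=2 : 30 55
[1] 0x20->0x11 len=2 : 69 a3
[2] 0x0f->0x17 len=6 : 7f 48 69 a3 0a 34
query mem[0x1c]=0x34, mem[0x1b]=0x0a, mem[0x18]=0x48, mem[0x19]=0x69, mem[0x1a]=0xa3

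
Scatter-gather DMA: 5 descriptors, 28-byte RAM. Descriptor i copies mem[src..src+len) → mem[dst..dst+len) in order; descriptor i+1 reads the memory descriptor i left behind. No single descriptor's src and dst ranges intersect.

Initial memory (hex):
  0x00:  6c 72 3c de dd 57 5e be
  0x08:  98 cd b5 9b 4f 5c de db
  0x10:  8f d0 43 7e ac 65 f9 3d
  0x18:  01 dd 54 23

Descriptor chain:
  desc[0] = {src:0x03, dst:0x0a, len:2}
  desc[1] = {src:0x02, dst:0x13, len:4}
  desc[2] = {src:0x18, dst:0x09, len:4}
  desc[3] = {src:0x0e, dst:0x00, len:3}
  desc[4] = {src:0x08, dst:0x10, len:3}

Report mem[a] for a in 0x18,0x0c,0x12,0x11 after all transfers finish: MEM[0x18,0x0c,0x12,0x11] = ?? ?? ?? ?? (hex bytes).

MEM[0x18,0x0c,0x12,0x11] = 01 23 dd 01

  after D0: wrote 2B at 0x0a = dedd
  after D1: wrote 4B at 0x13 = 3cdedd57
  after D2: wrote 4B at 0x09 = 01dd5423
  after D3: wrote 3B at 0x00 = dedb8f
  after D4: wrote 3B at 0x10 = 9801dd
query mem[0x18]=0x01, mem[0x0c]=0x23, mem[0x12]=0xdd, mem[0x11]=0x01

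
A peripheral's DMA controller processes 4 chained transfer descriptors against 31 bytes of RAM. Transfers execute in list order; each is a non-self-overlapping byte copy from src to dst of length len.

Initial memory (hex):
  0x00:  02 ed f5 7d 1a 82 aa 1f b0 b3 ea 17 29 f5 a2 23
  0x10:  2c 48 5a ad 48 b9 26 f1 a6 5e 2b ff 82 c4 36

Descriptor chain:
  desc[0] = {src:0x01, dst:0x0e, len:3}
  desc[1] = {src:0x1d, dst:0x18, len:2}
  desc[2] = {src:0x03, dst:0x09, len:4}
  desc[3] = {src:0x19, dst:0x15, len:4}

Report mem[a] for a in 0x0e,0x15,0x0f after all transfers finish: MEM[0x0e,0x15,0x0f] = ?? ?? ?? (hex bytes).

D0: mem[0x0e..0x10] <- [ed f5 7d]
D1: mem[0x18..0x19] <- [c4 36]
D2: mem[0x09..0x0c] <- [7d 1a 82 aa]
D3: mem[0x15..0x18] <- [36 2b ff 82]
query mem[0x0e]=0xed, mem[0x15]=0x36, mem[0x0f]=0xf5

MEM[0x0e,0x15,0x0f] = ed 36 f5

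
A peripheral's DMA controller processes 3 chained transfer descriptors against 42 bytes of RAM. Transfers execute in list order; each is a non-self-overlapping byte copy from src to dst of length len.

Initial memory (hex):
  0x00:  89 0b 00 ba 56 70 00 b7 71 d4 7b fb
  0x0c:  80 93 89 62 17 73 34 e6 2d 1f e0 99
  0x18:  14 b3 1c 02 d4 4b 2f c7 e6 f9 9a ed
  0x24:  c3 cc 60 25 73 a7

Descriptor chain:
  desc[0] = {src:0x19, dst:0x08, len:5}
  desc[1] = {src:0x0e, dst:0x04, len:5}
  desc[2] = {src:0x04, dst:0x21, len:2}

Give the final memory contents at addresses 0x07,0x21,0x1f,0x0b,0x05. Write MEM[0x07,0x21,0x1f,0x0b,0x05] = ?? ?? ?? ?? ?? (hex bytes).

  after D0: wrote 5B at 0x08 = b31c02d44b
  after D1: wrote 5B at 0x04 = 8962177334
  after D2: wrote 2B at 0x21 = 8962
query mem[0x07]=0x73, mem[0x21]=0x89, mem[0x1f]=0xc7, mem[0x0b]=0xd4, mem[0x05]=0x62

MEM[0x07,0x21,0x1f,0x0b,0x05] = 73 89 c7 d4 62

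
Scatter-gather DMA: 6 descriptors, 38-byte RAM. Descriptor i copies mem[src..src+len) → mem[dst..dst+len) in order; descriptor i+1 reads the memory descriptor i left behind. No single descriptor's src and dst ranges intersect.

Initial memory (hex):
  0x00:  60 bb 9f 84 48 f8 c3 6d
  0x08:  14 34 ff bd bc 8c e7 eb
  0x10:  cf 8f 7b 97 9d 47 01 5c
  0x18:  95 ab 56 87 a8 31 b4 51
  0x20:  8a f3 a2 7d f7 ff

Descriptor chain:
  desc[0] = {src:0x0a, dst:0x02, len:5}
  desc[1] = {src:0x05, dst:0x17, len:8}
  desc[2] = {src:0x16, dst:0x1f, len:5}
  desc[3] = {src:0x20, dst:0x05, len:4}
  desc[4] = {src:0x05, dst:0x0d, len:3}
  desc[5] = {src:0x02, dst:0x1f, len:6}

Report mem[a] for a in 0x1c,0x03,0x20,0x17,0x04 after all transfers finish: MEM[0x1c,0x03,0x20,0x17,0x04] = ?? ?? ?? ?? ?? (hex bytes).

[0] 0x0a->0x02 len=5 : ff bd bc 8c e7
[1] 0x05->0x17 len=8 : 8c e7 6d 14 34 ff bd bc
[2] 0x16->0x1f len=5 : 01 8c e7 6d 14
[3] 0x20->0x05 len=4 : 8c e7 6d 14
[4] 0x05->0x0d len=3 : 8c e7 6d
[5] 0x02->0x1f len=6 : ff bd bc 8c e7 6d
query mem[0x1c]=0xff, mem[0x03]=0xbd, mem[0x20]=0xbd, mem[0x17]=0x8c, mem[0x04]=0xbc

MEM[0x1c,0x03,0x20,0x17,0x04] = ff bd bd 8c bc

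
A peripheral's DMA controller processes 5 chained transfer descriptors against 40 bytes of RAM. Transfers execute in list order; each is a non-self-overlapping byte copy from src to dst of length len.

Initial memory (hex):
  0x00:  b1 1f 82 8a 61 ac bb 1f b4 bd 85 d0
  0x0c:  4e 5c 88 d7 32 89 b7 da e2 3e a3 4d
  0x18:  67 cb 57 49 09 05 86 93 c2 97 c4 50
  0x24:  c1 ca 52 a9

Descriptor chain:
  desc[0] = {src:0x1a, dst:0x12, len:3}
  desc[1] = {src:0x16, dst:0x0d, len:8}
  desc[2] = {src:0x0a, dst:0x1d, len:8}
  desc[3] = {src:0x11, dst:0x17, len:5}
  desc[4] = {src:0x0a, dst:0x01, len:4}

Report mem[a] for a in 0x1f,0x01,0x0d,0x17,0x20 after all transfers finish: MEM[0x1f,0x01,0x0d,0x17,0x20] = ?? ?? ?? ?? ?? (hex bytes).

#0 dst[0x12+3] := {0x57,0x49,0x09}
#1 dst[0x0d+8] := {0xa3,0x4d,0x67,0xcb,0x57,0x49,0x09,0x05}
#2 dst[0x1d+8] := {0x85,0xd0,0x4e,0xa3,0x4d,0x67,0xcb,0x57}
#3 dst[0x17+5] := {0x57,0x49,0x09,0x05,0x3e}
#4 dst[0x01+4] := {0x85,0xd0,0x4e,0xa3}
query mem[0x1f]=0x4e, mem[0x01]=0x85, mem[0x0d]=0xa3, mem[0x17]=0x57, mem[0x20]=0xa3

MEM[0x1f,0x01,0x0d,0x17,0x20] = 4e 85 a3 57 a3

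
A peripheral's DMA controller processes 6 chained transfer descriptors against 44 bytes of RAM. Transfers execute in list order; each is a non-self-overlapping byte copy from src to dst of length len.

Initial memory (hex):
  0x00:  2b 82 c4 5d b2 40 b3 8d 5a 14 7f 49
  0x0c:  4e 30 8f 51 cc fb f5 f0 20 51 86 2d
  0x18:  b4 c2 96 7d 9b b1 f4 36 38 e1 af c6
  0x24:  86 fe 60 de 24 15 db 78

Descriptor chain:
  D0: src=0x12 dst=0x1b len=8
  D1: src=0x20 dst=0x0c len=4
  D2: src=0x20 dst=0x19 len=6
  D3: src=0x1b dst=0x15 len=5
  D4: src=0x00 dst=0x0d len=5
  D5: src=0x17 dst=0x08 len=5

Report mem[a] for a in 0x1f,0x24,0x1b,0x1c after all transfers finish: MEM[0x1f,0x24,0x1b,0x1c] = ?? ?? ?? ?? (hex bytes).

#0 dst[0x1b+8] := {0xf5,0xf0,0x20,0x51,0x86,0x2d,0xb4,0xc2}
#1 dst[0x0c+4] := {0x2d,0xb4,0xc2,0xc6}
#2 dst[0x19+6] := {0x2d,0xb4,0xc2,0xc6,0x86,0xfe}
#3 dst[0x15+5] := {0xc2,0xc6,0x86,0xfe,0x86}
#4 dst[0x0d+5] := {0x2b,0x82,0xc4,0x5d,0xb2}
#5 dst[0x08+5] := {0x86,0xfe,0x86,0xb4,0xc2}
query mem[0x1f]=0x86, mem[0x24]=0x86, mem[0x1b]=0xc2, mem[0x1c]=0xc6

MEM[0x1f,0x24,0x1b,0x1c] = 86 86 c2 c6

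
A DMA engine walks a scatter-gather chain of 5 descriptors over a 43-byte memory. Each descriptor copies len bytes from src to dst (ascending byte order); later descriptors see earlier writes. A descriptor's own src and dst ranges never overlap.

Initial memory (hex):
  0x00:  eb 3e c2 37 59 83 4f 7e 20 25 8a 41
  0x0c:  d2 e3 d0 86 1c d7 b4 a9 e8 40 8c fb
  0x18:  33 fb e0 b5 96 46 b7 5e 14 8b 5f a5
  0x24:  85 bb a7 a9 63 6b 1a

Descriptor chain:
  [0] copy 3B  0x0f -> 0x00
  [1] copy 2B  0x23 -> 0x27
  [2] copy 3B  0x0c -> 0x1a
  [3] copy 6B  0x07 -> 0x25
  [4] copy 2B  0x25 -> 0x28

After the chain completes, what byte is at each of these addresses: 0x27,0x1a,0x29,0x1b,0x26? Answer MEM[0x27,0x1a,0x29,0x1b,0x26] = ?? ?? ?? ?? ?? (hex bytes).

[0] 0x0f->0x00 len=3 : 86 1c d7
[1] 0x23->0x27 len=2 : a5 85
[2] 0x0c->0x1a len=3 : d2 e3 d0
[3] 0x07->0x25 len=6 : 7e 20 25 8a 41 d2
[4] 0x25->0x28 len=2 : 7e 20
query mem[0x27]=0x25, mem[0x1a]=0xd2, mem[0x29]=0x20, mem[0x1b]=0xe3, mem[0x26]=0x20

MEM[0x27,0x1a,0x29,0x1b,0x26] = 25 d2 20 e3 20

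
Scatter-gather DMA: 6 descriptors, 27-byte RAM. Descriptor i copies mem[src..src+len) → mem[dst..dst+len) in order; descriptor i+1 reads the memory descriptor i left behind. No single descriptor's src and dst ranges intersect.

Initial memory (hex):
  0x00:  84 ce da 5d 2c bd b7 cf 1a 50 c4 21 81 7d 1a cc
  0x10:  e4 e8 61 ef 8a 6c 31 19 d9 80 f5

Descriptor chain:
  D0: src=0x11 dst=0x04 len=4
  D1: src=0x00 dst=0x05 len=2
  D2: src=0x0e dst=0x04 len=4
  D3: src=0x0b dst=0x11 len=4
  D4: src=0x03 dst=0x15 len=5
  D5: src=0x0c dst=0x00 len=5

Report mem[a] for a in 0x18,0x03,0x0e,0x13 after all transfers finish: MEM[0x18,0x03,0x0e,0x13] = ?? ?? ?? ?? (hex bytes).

MEM[0x18,0x03,0x0e,0x13] = e4 cc 1a 7d

[0] 0x11->0x04 len=4 : e8 61 ef 8a
[1] 0x00->0x05 len=2 : 84 ce
[2] 0x0e->0x04 len=4 : 1a cc e4 e8
[3] 0x0b->0x11 len=4 : 21 81 7d 1a
[4] 0x03->0x15 len=5 : 5d 1a cc e4 e8
[5] 0x0c->0x00 len=5 : 81 7d 1a cc e4
query mem[0x18]=0xe4, mem[0x03]=0xcc, mem[0x0e]=0x1a, mem[0x13]=0x7d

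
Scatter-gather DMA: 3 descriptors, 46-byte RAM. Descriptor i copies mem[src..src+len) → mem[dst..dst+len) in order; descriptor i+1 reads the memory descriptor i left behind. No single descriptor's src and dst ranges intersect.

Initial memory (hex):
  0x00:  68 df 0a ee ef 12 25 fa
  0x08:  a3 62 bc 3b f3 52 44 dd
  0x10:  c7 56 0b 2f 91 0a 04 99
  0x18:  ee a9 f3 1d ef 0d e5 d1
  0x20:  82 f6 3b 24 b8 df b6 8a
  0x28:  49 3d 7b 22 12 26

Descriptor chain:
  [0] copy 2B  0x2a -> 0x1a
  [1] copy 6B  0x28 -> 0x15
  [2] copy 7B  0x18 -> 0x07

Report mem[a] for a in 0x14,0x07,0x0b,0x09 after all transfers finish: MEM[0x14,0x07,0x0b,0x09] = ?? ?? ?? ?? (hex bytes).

[0] 0x2a->0x1a len=2 : 7b 22
[1] 0x28->0x15 len=6 : 49 3d 7b 22 12 26
[2] 0x18->0x07 len=7 : 22 12 26 22 ef 0d e5
query mem[0x14]=0x91, mem[0x07]=0x22, mem[0x0b]=0xef, mem[0x09]=0x26

MEM[0x14,0x07,0x0b,0x09] = 91 22 ef 26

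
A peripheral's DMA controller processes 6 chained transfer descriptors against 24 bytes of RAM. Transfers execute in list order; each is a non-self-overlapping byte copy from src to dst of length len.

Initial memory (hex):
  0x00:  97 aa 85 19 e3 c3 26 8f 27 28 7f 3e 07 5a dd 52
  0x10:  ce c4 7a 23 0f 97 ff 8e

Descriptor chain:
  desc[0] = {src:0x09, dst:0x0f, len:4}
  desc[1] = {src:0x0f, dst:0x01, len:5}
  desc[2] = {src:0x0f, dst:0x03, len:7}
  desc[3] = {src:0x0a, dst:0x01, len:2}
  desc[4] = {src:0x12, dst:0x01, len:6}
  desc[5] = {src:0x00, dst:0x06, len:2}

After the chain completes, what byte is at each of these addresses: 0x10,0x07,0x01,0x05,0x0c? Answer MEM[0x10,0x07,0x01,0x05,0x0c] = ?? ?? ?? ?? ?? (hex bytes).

MEM[0x10,0x07,0x01,0x05,0x0c] = 7f 07 07 ff 07

  after D0: wrote 4B at 0x0f = 287f3e07
  after D1: wrote 5B at 0x01 = 287f3e0723
  after D2: wrote 7B at 0x03 = 287f3e07230f97
  after D3: wrote 2B at 0x01 = 7f3e
  after D4: wrote 6B at 0x01 = 07230f97ff8e
  after D5: wrote 2B at 0x06 = 9707
query mem[0x10]=0x7f, mem[0x07]=0x07, mem[0x01]=0x07, mem[0x05]=0xff, mem[0x0c]=0x07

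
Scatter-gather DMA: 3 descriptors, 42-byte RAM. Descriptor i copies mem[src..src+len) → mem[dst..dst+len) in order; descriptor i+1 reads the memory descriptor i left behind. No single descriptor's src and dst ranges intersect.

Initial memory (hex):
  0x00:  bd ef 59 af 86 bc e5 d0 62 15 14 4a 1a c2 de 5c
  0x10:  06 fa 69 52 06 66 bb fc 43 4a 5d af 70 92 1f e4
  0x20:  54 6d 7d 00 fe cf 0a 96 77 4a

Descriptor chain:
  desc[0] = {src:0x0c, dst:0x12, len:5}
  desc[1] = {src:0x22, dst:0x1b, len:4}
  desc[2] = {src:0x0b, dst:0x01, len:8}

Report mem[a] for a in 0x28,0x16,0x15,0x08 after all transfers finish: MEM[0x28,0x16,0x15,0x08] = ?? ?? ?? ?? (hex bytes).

MEM[0x28,0x16,0x15,0x08] = 77 06 5c 1a

[0] 0x0c->0x12 len=5 : 1a c2 de 5c 06
[1] 0x22->0x1b len=4 : 7d 00 fe cf
[2] 0x0b->0x01 len=8 : 4a 1a c2 de 5c 06 fa 1a
query mem[0x28]=0x77, mem[0x16]=0x06, mem[0x15]=0x5c, mem[0x08]=0x1a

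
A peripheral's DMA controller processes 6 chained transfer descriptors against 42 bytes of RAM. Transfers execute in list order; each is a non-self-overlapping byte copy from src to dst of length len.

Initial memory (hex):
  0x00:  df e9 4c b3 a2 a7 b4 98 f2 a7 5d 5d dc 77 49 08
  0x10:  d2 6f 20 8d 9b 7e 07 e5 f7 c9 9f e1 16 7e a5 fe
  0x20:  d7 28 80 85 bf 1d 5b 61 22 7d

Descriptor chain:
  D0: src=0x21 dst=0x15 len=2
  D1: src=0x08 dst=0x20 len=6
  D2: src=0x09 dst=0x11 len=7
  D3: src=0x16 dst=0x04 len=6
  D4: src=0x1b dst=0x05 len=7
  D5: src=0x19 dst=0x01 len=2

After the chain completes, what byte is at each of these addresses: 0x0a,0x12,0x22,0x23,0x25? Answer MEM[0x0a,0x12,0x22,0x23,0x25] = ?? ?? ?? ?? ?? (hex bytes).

#0 dst[0x15+2] := {0x28,0x80}
#1 dst[0x20+6] := {0xf2,0xa7,0x5d,0x5d,0xdc,0x77}
#2 dst[0x11+7] := {0xa7,0x5d,0x5d,0xdc,0x77,0x49,0x08}
#3 dst[0x04+6] := {0x49,0x08,0xf7,0xc9,0x9f,0xe1}
#4 dst[0x05+7] := {0xe1,0x16,0x7e,0xa5,0xfe,0xf2,0xa7}
#5 dst[0x01+2] := {0xc9,0x9f}
query mem[0x0a]=0xf2, mem[0x12]=0x5d, mem[0x22]=0x5d, mem[0x23]=0x5d, mem[0x25]=0x77

MEM[0x0a,0x12,0x22,0x23,0x25] = f2 5d 5d 5d 77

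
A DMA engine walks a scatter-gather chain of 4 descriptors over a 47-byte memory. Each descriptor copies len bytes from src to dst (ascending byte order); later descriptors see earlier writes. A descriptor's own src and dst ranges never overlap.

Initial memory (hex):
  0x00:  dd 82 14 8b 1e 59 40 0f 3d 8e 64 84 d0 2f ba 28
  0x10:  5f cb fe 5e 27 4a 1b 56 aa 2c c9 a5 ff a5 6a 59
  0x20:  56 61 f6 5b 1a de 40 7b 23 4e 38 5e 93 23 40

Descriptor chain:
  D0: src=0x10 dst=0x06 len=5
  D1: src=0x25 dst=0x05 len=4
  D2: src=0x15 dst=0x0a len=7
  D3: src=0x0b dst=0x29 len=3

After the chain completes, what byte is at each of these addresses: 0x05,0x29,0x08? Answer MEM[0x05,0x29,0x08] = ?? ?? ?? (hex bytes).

D0: mem[0x06..0x0a] <- [5f cb fe 5e 27]
D1: mem[0x05..0x08] <- [de 40 7b 23]
D2: mem[0x0a..0x10] <- [4a 1b 56 aa 2c c9 a5]
D3: mem[0x29..0x2b] <- [1b 56 aa]
query mem[0x05]=0xde, mem[0x29]=0x1b, mem[0x08]=0x23

MEM[0x05,0x29,0x08] = de 1b 23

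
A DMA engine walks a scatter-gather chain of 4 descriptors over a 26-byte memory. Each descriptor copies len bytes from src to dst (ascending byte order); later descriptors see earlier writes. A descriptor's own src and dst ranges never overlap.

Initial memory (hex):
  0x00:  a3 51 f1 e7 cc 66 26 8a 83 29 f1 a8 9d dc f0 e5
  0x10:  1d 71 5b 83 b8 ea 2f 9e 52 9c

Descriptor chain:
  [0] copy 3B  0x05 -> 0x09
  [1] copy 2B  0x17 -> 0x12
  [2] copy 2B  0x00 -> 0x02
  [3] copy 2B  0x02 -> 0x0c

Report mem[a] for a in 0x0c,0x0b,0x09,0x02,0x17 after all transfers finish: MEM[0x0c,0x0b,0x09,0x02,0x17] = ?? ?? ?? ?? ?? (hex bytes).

  after D0: wrote 3B at 0x09 = 66268a
  after D1: wrote 2B at 0x12 = 9e52
  after D2: wrote 2B at 0x02 = a351
  after D3: wrote 2B at 0x0c = a351
query mem[0x0c]=0xa3, mem[0x0b]=0x8a, mem[0x09]=0x66, mem[0x02]=0xa3, mem[0x17]=0x9e

MEM[0x0c,0x0b,0x09,0x02,0x17] = a3 8a 66 a3 9e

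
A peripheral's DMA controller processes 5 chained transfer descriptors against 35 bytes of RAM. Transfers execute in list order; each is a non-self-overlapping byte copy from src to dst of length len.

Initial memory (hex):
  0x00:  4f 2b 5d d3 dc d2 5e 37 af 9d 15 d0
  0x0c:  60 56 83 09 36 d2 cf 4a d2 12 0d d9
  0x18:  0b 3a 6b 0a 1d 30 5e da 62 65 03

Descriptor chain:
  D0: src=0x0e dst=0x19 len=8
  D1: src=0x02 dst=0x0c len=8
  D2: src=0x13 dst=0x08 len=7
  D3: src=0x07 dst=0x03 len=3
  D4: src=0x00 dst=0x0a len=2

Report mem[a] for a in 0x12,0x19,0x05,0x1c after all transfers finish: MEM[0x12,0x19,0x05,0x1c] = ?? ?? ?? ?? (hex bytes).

D0: mem[0x19..0x20] <- [83 09 36 d2 cf 4a d2 12]
D1: mem[0x0c..0x13] <- [5d d3 dc d2 5e 37 af 9d]
D2: mem[0x08..0x0e] <- [9d d2 12 0d d9 0b 83]
D3: mem[0x03..0x05] <- [37 9d d2]
D4: mem[0x0a..0x0b] <- [4f 2b]
query mem[0x12]=0xaf, mem[0x19]=0x83, mem[0x05]=0xd2, mem[0x1c]=0xd2

MEM[0x12,0x19,0x05,0x1c] = af 83 d2 d2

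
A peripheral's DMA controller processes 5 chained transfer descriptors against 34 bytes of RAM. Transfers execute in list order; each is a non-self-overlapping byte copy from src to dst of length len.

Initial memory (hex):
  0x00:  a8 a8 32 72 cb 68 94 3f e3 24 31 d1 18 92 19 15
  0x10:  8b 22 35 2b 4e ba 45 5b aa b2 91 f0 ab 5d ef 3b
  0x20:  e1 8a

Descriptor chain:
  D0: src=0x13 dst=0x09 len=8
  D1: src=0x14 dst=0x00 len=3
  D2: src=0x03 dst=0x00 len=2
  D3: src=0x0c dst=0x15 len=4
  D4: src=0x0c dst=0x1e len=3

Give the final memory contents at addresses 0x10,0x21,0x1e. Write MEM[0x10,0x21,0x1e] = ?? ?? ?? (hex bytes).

MEM[0x10,0x21,0x1e] = 91 8a 45

  after D0: wrote 8B at 0x09 = 2b4eba455baab291
  after D1: wrote 3B at 0x00 = 4eba45
  after D2: wrote 2B at 0x00 = 72cb
  after D3: wrote 4B at 0x15 = 455baab2
  after D4: wrote 3B at 0x1e = 455baa
query mem[0x10]=0x91, mem[0x21]=0x8a, mem[0x1e]=0x45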